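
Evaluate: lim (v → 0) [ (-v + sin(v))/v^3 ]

Direct substitution gives 0/0.
Apply L'Hôpital: lim (cos(v) - 1)/(3*v^2), still 0/0.
Apply L'Hôpital: lim (-sin(v))/(6*v), still 0/0.
After 3 applications of L'Hôpital's rule the quotient is (-cos(v))/(6); substituting v = 0 gives -1/6.

-1/6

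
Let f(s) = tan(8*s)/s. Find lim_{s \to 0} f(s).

Substitution gives 0/0.
Since tan(u)/u → 1 as u → 0, tan(8s)/(8s) → 1 and the limit is 8.

8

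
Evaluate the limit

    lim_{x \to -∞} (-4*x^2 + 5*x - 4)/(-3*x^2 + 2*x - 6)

4/3

Numerator and denominator both have degree 2.
Dividing every term by x^2, all lower-order terms vanish and the limit is the ratio of leading coefficients, -4/(-3) = 4/3.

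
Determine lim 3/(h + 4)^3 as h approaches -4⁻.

As h → -4⁻, (h + 4) → 0⁻, so (h + 4)^3 → 0⁻ and 3/(h + 4)^3 → -∞.

-∞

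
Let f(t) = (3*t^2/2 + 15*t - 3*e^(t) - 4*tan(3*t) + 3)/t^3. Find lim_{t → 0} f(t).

Substitution gives 0/0; apply L'Hôpital's rule 3 times.
After differentiating numerator and denominator 3 times the quotient is (-3*e^(t) - 648*tan(3*t)^4 - 864*tan(3*t)^2 - 216)/(6); at t = 0 this is -73/2.

-73/2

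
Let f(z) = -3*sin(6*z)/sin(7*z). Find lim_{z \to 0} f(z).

Substitution gives 0/0.
Divide numerator and denominator by z: sin(6z)/z → 6 and sin(7z)/z → 7, so the limit is -3·6/7 = -18/7.

-18/7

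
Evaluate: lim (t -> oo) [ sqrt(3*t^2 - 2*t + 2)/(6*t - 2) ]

√(3)/6

For large |t|, √(3*t^2 - 2*t + 2) ≈ √3·|t| and the denominator ≈ 6t.
Since t → +∞, |t| = t, giving √3/(6) = √(3)/6.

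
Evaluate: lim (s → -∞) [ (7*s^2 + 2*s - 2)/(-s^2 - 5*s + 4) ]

Numerator and denominator both have degree 2.
Dividing every term by s^2, all lower-order terms vanish and the limit is the ratio of leading coefficients, 7/(-1) = -7.

-7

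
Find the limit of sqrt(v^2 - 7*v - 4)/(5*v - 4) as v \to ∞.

1/5

For large |v|, √(v^2 - 7*v - 4) ≈ √1·|v| and the denominator ≈ 5v.
Since v → +∞, |v| = v, giving √1/(5) = 1/5.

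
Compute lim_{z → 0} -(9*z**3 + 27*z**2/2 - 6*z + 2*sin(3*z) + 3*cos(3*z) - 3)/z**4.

Substitution gives 0/0; apply L'Hôpital's rule 4 times.
After differentiating numerator and denominator 4 times the quotient is (162*sin(3*z) + 243*cos(3*z))/(-24); at z = 0 this is -81/8.

-81/8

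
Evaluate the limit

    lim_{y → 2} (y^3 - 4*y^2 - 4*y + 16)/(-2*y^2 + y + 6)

Since y = 2 makes numerator and denominator zero, (y - 2) divides both.
Cancelling it gives (y^2 - 2*y - 8)/(-2*y - 3); now plug in y = 2 to get 8/7.

8/7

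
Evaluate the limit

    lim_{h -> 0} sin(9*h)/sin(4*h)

Substitution gives 0/0.
Divide numerator and denominator by h: sin(9h)/h → 9 and sin(4h)/h → 4, so the limit is 1·9/4 = 9/4.

9/4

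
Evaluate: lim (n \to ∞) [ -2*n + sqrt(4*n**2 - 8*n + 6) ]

An ∞ − ∞ form. Rationalising with the conjugate, the difference becomes (-8n + 6) / (√(4*n^2 - 8*n + 6) + 2n).
For large n the denominator behaves like 2·2n, so the quotient tends to -8/4 = -2.

-2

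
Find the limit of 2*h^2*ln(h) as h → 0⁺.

This is a 0·(−∞) form. Rewrite as 2·ln(h) / h^(−2) and apply L'Hôpital:
the derivative quotient is 2·(1/h) / (−2·h^(−3)) = (-2/2)·h^2 → 0.

0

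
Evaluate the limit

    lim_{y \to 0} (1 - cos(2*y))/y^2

Substitution gives 0/0.
Use (1 − cos u)/u² → 1/2 with u = 2y: the limit is 2²/(2·1) = 2.

2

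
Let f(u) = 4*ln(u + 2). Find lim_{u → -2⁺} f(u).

As u → -2⁺, u + 2 → 0⁺ and ln(u + 2) → −∞.
Multiplying by 4 gives -∞.

-∞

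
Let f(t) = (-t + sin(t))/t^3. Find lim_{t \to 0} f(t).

Direct substitution gives 0/0.
Apply L'Hôpital: lim (cos(t) - 1)/(3*t^2), still 0/0.
Apply L'Hôpital: lim (-sin(t))/(6*t), still 0/0.
After 3 applications of L'Hôpital's rule the quotient is (-cos(t))/(6); substituting t = 0 gives -1/6.

-1/6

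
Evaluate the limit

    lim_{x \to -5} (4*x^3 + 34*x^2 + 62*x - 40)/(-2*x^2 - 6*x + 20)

11/7

At x = -5 both the top and bottom vanish — a removable singularity. Factoring out (x + 5) from each leaves (4*x^2 + 14*x - 8)/(4 - 2*x), which at x = -5 equals 11/7.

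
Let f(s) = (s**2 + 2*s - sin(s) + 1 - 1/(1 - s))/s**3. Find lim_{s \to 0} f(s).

-5/6

Substitution gives 0/0; apply L'Hôpital's rule 3 times.
After differentiating numerator and denominator 3 times the quotient is (cos(s) - 6/(s - 1)^4)/(6); at s = 0 this is -5/6.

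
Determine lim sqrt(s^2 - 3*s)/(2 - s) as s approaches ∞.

For large |s|, √(s^2 - 3*s) ≈ √1·|s| and the denominator ≈ -s.
Since s → +∞, |s| = s, giving √1/(-1) = -1.

-1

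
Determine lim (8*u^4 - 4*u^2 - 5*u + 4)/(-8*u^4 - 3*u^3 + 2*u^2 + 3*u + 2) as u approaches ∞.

-1

Numerator and denominator both have degree 4.
Dividing every term by u^4, all lower-order terms vanish and the limit is the ratio of leading coefficients, 8/(-8) = -1.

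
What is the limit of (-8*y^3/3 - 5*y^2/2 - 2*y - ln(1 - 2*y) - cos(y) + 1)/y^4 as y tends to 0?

Substitution gives 0/0; apply L'Hôpital's rule 4 times.
After differentiating numerator and denominator 4 times the quotient is (-cos(y) + 96/(2*y - 1)^4)/(24); at y = 0 this is 95/24.

95/24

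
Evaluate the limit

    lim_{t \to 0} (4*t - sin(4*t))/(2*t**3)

16/3

Direct substitution gives 0/0.
Apply L'Hôpital: lim (4 - 4*cos(4*t))/(6*t^2), still 0/0.
Apply L'Hôpital: lim (16*sin(4*t))/(12*t), still 0/0.
After 3 applications of L'Hôpital's rule the quotient is (64*cos(4*t))/(12); substituting t = 0 gives 16/3.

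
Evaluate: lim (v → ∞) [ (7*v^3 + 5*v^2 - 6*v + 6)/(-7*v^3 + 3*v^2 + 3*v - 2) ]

-1

Numerator and denominator both have degree 3.
Dividing every term by v^3, all lower-order terms vanish and the limit is the ratio of leading coefficients, 7/(-7) = -1.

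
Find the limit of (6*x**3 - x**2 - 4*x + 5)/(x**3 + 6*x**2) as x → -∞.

6

Numerator and denominator both have degree 3.
Dividing every term by x^3, all lower-order terms vanish and the limit is the ratio of leading coefficients, 6/(1) = 6.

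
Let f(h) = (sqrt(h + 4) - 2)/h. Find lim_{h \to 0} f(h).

Substitution gives 0/0. Multiply numerator and denominator by the conjugate √(4 + h) + √4.
The numerator becomes (4 + h) − 4 = h, so the expression simplifies to 1/(√(4 + h) + √4).
Letting h → 0 gives 1/(2√4) = 1/4.

1/4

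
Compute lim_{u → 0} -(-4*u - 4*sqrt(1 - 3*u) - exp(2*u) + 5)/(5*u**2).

-1/2

Substitution gives 0/0; apply L'Hôpital's rule 2 times.
After differentiating numerator and denominator 2 times the quotient is (-4*e^(2*u) + 9/(1 - 3*u)^(3/2))/(-10); at u = 0 this is -1/2.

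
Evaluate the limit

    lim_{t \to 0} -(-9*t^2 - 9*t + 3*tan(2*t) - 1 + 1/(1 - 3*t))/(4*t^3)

Substitution gives 0/0; apply L'Hôpital's rule 3 times.
After differentiating numerator and denominator 3 times the quotient is (144*tan(2*t)^2/cos(2*t)^2 + 48/cos(2*t)^2 + 162/(3*t - 1)^4)/(-24); at t = 0 this is -35/4.

-35/4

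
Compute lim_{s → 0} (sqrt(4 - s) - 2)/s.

-1/4

Substitution gives 0/0. Multiply numerator and denominator by the conjugate √(4 - s) + √4.
The numerator becomes (4 - s) − 4 = -s, so the expression simplifies to -1/(√(4 - s) + √4).
Letting s → 0 gives -1/(2√4) = -1/4.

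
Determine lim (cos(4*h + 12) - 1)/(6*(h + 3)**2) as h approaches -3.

-4/3

Direct substitution gives 0/0.
Apply L'Hôpital: lim (-4*sin(4*h + 12))/(12*h + 36), still 0/0.
After 2 applications of L'Hôpital's rule the quotient is (-16*cos(4*h + 12))/(12); substituting h = -3 gives -4/3.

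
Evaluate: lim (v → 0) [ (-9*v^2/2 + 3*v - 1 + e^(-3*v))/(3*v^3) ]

Direct substitution gives 0/0.
Apply L'Hôpital: lim (-9*v + 3 - 3*e^(-3*v))/(9*v^2), still 0/0.
Apply L'Hôpital: lim (-9 + 9*e^(-3*v))/(18*v), still 0/0.
After 3 applications of L'Hôpital's rule the quotient is (-27*e^(-3*v))/(18); substituting v = 0 gives -3/2.

-3/2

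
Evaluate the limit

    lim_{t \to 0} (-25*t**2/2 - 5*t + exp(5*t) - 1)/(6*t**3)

Direct substitution gives 0/0.
Apply L'Hôpital: lim (-25*t + 5*e^(5*t) - 5)/(18*t^2), still 0/0.
Apply L'Hôpital: lim (25*e^(5*t) - 25)/(36*t), still 0/0.
After 3 applications of L'Hôpital's rule the quotient is (125*e^(5*t))/(36); substituting t = 0 gives 125/36.

125/36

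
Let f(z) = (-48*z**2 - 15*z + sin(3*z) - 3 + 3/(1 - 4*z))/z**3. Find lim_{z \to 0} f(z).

375/2

Substitution gives 0/0 (the numerator vanishes to order 3).
Expand each term to order z^3: the coefficient of z^3 in 3·1/(1 - 4z) is 192 and in sin(3z) is -9/2.
Lower-order terms cancel with the polynomial part, so the numerator is (375/2)·z^3 + o(z^3), and the limit is (375/2)/(1) = 375/2.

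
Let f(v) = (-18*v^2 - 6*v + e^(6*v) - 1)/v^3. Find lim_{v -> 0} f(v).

36

Direct substitution gives 0/0.
Apply L'Hôpital: lim (-36*v + 6*e^(6*v) - 6)/(3*v^2), still 0/0.
Apply L'Hôpital: lim (36*e^(6*v) - 36)/(6*v), still 0/0.
After 3 applications of L'Hôpital's rule the quotient is (216*e^(6*v))/(6); substituting v = 0 gives 36.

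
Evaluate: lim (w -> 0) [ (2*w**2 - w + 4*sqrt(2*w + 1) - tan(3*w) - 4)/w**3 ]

-7

Substitution gives 0/0; apply L'Hôpital's rule 3 times.
After differentiating numerator and denominator 3 times the quotient is (6*(36*(2*w + 1)^(5/2)*(cos(6*w) - 2)/(cos(6*w) + 1)^2 + 2)/(2*w + 1)^(5/2))/(6); at w = 0 this is -7.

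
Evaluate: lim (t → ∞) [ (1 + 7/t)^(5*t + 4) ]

Write it as [(1 + 7/t)^t]^(5) · (1 + 7/t)^(4). The bracketed term tends to e^(7) and the second factor to 1, so the limit is e^(35).

e^(35)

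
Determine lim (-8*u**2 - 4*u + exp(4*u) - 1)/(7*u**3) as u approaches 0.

32/21

Direct substitution gives 0/0.
Apply L'Hôpital: lim (-16*u + 4*e^(4*u) - 4)/(21*u^2), still 0/0.
Apply L'Hôpital: lim (16*e^(4*u) - 16)/(42*u), still 0/0.
After 3 applications of L'Hôpital's rule the quotient is (64*e^(4*u))/(42); substituting u = 0 gives 32/21.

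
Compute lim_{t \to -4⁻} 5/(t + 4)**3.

As t → -4⁻, (t + 4) → 0⁻, so (t + 4)^3 → 0⁻ and 5/(t + 4)^3 → -∞.

-∞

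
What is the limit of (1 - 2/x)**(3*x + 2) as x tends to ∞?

e^(-6)

Write it as [(1 - 2/x)^x]^(3) · (1 - 2/x)^(2). The bracketed term tends to e^(-2) and the second factor to 1, so the limit is e^(-6).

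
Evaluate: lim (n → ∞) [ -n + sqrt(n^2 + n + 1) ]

An ∞ − ∞ form. Rationalising with the conjugate, the difference becomes (n + 1) / (√(n^2 + n + 1) + n).
For large n the denominator behaves like 2·n, so the quotient tends to 1/2 = 1/2.

1/2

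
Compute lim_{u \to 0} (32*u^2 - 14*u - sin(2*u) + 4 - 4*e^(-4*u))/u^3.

Substitution gives 0/0 (the numerator vanishes to order 3).
Expand each term to order u^3: the coefficient of u^3 in −sin(2u) is 4/3 and in -4·e^(-4u) is 128/3.
Lower-order terms cancel with the polynomial part, so the numerator is (44)·u^3 + o(u^3), and the limit is (44)/(1) = 44.

44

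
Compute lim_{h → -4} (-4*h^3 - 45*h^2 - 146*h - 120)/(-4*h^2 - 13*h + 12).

Since h = -4 makes numerator and denominator zero, (h + 4) divides both.
Cancelling it gives (-4*h^2 - 29*h - 30)/(3 - 4*h); now plug in h = -4 to get 22/19.

22/19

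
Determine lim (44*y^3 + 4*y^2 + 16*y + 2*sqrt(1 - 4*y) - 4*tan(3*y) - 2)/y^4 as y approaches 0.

-20

Substitution gives 0/0; apply L'Hôpital's rule 4 times.
After differentiating numerator and denominator 4 times the quotient is (2592*tan(3*y)/cos(3*y)^2 - 7776*tan(3*y)/cos(3*y)^4 - 480/(1 - 4*y)^(7/2))/(24); at y = 0 this is -20.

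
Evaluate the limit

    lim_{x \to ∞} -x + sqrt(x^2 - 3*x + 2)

This has the form ∞ − ∞. Multiply and divide by the conjugate √(x^2 - 3*x + 2) + x.
That gives (-3x + 2) / (√(x^2 - 3*x + 2) + x).
Divide numerator and denominator by x: the limit is -3/(2·1) = -3/2.

-3/2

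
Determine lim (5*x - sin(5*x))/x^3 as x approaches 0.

Direct substitution gives 0/0.
Apply L'Hôpital: lim (5 - 5*cos(5*x))/(3*x^2), still 0/0.
Apply L'Hôpital: lim (25*sin(5*x))/(6*x), still 0/0.
After 3 applications of L'Hôpital's rule the quotient is (125*cos(5*x))/(6); substituting x = 0 gives 125/6.

125/6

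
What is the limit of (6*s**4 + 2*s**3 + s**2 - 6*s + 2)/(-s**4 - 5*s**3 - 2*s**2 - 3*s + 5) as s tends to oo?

Numerator and denominator both have degree 4.
Dividing every term by s^4, all lower-order terms vanish and the limit is the ratio of leading coefficients, 6/(-1) = -6.

-6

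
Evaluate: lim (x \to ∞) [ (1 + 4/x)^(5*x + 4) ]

The base → 1 and the exponent → ∞: a 1^∞ form.
Take logarithms: (5x + 4)·ln(1 + 4/x). Since ln(1+u) ~ u for small u, this behaves like (5x)·(4/x) → 20.
So the limit is e^(20).

e^(20)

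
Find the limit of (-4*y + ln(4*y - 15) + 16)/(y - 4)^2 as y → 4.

Direct substitution gives 0/0.
Apply L'Hôpital: lim (-4 + 4/(4*y - 15))/(2*y - 8), still 0/0.
After 2 applications of L'Hôpital's rule the quotient is (-16/(4*y - 15)^2)/(2); substituting y = 4 gives -8.

-8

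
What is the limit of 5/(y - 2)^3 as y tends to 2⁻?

-∞

As y → 2⁻, (y - 2) → 0⁻, so (y - 2)^3 → 0⁻ and 5/(y - 2)^3 → -∞.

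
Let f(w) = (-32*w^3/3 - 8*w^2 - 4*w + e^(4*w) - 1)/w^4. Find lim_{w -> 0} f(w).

Direct substitution gives 0/0.
Apply L'Hôpital: lim (-32*w^2 - 16*w + 4*e^(4*w) - 4)/(4*w^3), still 0/0.
Apply L'Hôpital: lim (-64*w + 16*e^(4*w) - 16)/(12*w^2), still 0/0.
Apply L'Hôpital: lim (64*e^(4*w) - 64)/(24*w), still 0/0.
After 4 applications of L'Hôpital's rule the quotient is (256*e^(4*w))/(24); substituting w = 0 gives 32/3.

32/3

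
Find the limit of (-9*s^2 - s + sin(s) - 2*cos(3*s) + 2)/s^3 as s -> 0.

-1/6

Substitution gives 0/0; apply L'Hôpital's rule 3 times.
After differentiating numerator and denominator 3 times the quotient is (-54*sin(3*s) - cos(s))/(6); at s = 0 this is -1/6.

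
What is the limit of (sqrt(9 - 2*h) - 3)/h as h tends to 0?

Substitution gives 0/0. Multiply numerator and denominator by the conjugate √(9 - 2h) + √9.
The numerator becomes (9 - 2h) − 9 = -2h, so the expression simplifies to -2/(√(9 - 2h) + √9).
Letting h → 0 gives -2/(2√9) = -1/3.

-1/3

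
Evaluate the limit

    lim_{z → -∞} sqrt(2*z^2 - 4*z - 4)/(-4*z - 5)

For large |z|, √(2*z^2 - 4*z - 4) ≈ √2·|z| and the denominator ≈ -4z.
Since z → −∞, |z| = −z, giving −√2/(-4) = √(2)/4.

√(2)/4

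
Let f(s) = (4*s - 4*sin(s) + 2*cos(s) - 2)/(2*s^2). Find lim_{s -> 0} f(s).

Substitution gives 0/0 (the numerator vanishes to order 2).
Expand each term to order s^2: the coefficient of s^2 in -4·sin(s) is 0 and in 2·cos(s) is -1.
Lower-order terms cancel with the polynomial part, so the numerator is (-1)·s^2 + o(s^2), and the limit is (-1)/(2) = -1/2.

-1/2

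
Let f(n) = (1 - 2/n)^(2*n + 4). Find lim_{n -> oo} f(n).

e^(-4)

Let L be the limit and take ln: ln L = lim (2n + 4)·ln(1 - 2/n) = lim (2n + 4)·(-2/n + O(1/n²)) = -4.
Hence L = e^(-4).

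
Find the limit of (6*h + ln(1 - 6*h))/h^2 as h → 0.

Direct substitution gives 0/0.
Apply L'Hôpital: lim (6 - 6/(1 - 6*h))/(2*h), still 0/0.
After 2 applications of L'Hôpital's rule the quotient is (-36/(1 - 6*h)^2)/(2); substituting h = 0 gives -18.

-18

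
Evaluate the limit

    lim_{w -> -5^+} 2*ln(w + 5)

As w → -5⁺, w + 5 → 0⁺ and ln(w + 5) → −∞.
Multiplying by 2 gives -∞.

-∞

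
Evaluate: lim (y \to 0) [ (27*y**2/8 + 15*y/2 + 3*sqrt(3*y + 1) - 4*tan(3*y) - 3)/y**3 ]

Substitution gives 0/0; apply L'Hôpital's rule 3 times.
After differentiating numerator and denominator 3 times the quotient is (27*(256*(3*y + 1)^(5/2)*(cos(6*y) - 2)/(cos(6*y) + 1)^2 + 9)/(8*(3*y + 1)^(5/2)))/(6); at y = 0 this is -495/16.

-495/16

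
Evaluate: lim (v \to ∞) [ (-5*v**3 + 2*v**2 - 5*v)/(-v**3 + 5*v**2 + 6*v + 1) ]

5

Numerator and denominator both have degree 3.
Dividing every term by v^3, all lower-order terms vanish and the limit is the ratio of leading coefficients, -5/(-1) = 5.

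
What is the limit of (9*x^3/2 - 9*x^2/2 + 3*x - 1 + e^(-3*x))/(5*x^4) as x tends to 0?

27/40

Direct substitution gives 0/0.
Apply L'Hôpital: lim (27*x^2/2 - 9*x + 3 - 3*e^(-3*x))/(20*x^3), still 0/0.
Apply L'Hôpital: lim (27*x - 9 + 9*e^(-3*x))/(60*x^2), still 0/0.
Apply L'Hôpital: lim (27 - 27*e^(-3*x))/(120*x), still 0/0.
After 4 applications of L'Hôpital's rule the quotient is (81*e^(-3*x))/(120); substituting x = 0 gives 27/40.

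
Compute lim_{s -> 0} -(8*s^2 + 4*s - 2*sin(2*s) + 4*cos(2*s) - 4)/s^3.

-8/3

Substitution gives 0/0; apply L'Hôpital's rule 3 times.
After differentiating numerator and denominator 3 times the quotient is (32*sin(2*s) + 16*cos(2*s))/(-6); at s = 0 this is -8/3.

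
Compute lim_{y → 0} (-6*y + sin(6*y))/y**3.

Direct substitution gives 0/0.
Apply L'Hôpital: lim (6*cos(6*y) - 6)/(3*y^2), still 0/0.
Apply L'Hôpital: lim (-36*sin(6*y))/(6*y), still 0/0.
After 3 applications of L'Hôpital's rule the quotient is (-216*cos(6*y))/(6); substituting y = 0 gives -36.

-36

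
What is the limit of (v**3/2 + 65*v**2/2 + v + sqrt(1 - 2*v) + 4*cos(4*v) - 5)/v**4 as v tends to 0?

Substitution gives 0/0 (the numerator vanishes to order 4).
Expand each term to order v^4: the coefficient of v^4 in √(1 - 2v) is -5/8 and in 4·cos(4v) is 128/3.
Lower-order terms cancel with the polynomial part, so the numerator is (1009/24)·v^4 + o(v^4), and the limit is (1009/24)/(1) = 1009/24.

1009/24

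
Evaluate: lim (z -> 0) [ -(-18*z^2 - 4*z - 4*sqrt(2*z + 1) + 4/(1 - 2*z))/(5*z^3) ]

Substitution gives 0/0 (the numerator vanishes to order 3).
Expand each term to order z^3: the coefficient of z^3 in 4·1/(1 - 2z) is 32 and in -4·√(1 + 2z) is -2.
Lower-order terms cancel with the polynomial part, so the numerator is (30)·z^3 + o(z^3), and the limit is (30)/(-5) = -6.

-6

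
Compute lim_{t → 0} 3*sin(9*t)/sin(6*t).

Substitution gives 0/0.
Divide numerator and denominator by t: sin(9t)/t → 9 and sin(6t)/t → 6, so the limit is 3·9/6 = 9/2.

9/2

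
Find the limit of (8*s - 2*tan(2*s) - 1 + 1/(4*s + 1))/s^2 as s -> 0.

Substitution gives 0/0 (the numerator vanishes to order 2).
Expand each term to order s^2: the coefficient of s^2 in -2·tan(2s) is 0 and in 1/(1 + 4s) is 16.
Lower-order terms cancel with the polynomial part, so the numerator is (16)·s^2 + o(s^2), and the limit is (16)/(1) = 16.

16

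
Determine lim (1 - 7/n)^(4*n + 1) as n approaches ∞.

The base → 1 and the exponent → ∞: a 1^∞ form.
Take logarithms: (4n + 1)·ln(1 - 7/n). Since ln(1+u) ~ u for small u, this behaves like (4n)·(-7/n) → -28.
So the limit is e^(-28).

e^(-28)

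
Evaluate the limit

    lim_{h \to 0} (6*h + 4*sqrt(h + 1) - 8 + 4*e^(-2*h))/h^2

15/2

Substitution gives 0/0 (the numerator vanishes to order 2).
Expand each term to order h^2: the coefficient of h^2 in 4·√(1 + h) is -1/2 and in 4·e^(-2h) is 8.
Lower-order terms cancel with the polynomial part, so the numerator is (15/2)·h^2 + o(h^2), and the limit is (15/2)/(1) = 15/2.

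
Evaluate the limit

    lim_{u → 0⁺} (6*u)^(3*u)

1

Base → 0⁺ and exponent → 0⁺: a 0^0 form.
Take logs: 3u·ln(6u). This is 0·(−∞); rewriting as ln(6u)/(1/(3u)) and applying L'Hôpital gives 0.
Hence the limit is e^0 = 1.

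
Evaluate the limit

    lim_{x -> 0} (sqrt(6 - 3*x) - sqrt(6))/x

-√(6)/4

A 0/0 form; rationalise with √(6 - 3x) + √6. This collapses the numerator to -3x, leaving -3/(√(6 - 3x) + √6) → -3/(2√6) = -√(6)/4.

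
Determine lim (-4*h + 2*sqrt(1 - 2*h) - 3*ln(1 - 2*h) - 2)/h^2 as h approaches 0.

Substitution gives 0/0; apply L'Hôpital's rule 2 times.
After differentiating numerator and denominator 2 times the quotient is (12/(1 - 2*h)^2 - 2*(2*h - 1)^2/(1 - 2*h)^(7/2))/(2); at h = 0 this is 5.

5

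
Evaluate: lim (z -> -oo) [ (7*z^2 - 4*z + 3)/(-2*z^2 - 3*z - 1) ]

-7/2

Numerator and denominator both have degree 2.
Dividing every term by z^2, all lower-order terms vanish and the limit is the ratio of leading coefficients, 7/(-2) = -7/2.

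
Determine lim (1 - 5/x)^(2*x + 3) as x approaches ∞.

Let L be the limit and take ln: ln L = lim (2x + 3)·ln(1 - 5/x) = lim (2x + 3)·(-5/x + O(1/x²)) = -10.
Hence L = e^(-10).

e^(-10)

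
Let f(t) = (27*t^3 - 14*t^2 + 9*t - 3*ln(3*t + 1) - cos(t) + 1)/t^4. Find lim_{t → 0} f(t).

Substitution gives 0/0; apply L'Hôpital's rule 4 times.
After differentiating numerator and denominator 4 times the quotient is (-cos(t) + 1458/(3*t + 1)^4)/(24); at t = 0 this is 1457/24.

1457/24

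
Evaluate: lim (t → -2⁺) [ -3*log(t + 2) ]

∞

As t → -2⁺, t + 2 → 0⁺ and ln(t + 2) → −∞.
Multiplying by -3 gives ∞.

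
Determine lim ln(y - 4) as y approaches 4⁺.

As y → 4⁺, y - 4 → 0⁺ and ln(y - 4) → −∞.
Multiplying by 1 gives -∞.

-∞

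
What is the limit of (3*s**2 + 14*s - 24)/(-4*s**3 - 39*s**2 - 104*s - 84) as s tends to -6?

11/34

At s = -6 both the top and bottom vanish — a removable singularity. Factoring out (s + 6) from each leaves (3*s - 4)/(-4*s^2 - 15*s - 14), which at s = -6 equals 11/34.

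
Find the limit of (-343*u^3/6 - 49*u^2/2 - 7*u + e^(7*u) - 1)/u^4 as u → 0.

Direct substitution gives 0/0.
Apply L'Hôpital: lim (-343*u^2/2 - 49*u + 7*e^(7*u) - 7)/(4*u^3), still 0/0.
Apply L'Hôpital: lim (-343*u + 49*e^(7*u) - 49)/(12*u^2), still 0/0.
Apply L'Hôpital: lim (343*e^(7*u) - 343)/(24*u), still 0/0.
After 4 applications of L'Hôpital's rule the quotient is (2401*e^(7*u))/(24); substituting u = 0 gives 2401/24.

2401/24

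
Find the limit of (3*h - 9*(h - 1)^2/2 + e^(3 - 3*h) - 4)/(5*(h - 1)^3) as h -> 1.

-9/10

Direct substitution gives 0/0.
Apply L'Hôpital: lim (-9*h - 3*e^(3 - 3*h) + 12)/(15*(h - 1)^2), still 0/0.
Apply L'Hôpital: lim (9*e^(3 - 3*h) - 9)/(30*h - 30), still 0/0.
After 3 applications of L'Hôpital's rule the quotient is (-27*e^(3 - 3*h))/(30); substituting h = 1 gives -9/10.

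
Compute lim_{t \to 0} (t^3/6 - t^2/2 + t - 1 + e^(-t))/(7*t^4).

Direct substitution gives 0/0.
Apply L'Hôpital: lim (t^2/2 - t + 1 - e^(-t))/(28*t^3), still 0/0.
Apply L'Hôpital: lim (t - 1 + e^(-t))/(84*t^2), still 0/0.
Apply L'Hôpital: lim (1 - e^(-t))/(168*t), still 0/0.
After 4 applications of L'Hôpital's rule the quotient is (e^(-t))/(168); substituting t = 0 gives 1/168.

1/168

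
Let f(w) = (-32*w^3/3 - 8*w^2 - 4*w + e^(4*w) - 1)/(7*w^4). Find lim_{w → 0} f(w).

Direct substitution gives 0/0.
Apply L'Hôpital: lim (-32*w^2 - 16*w + 4*e^(4*w) - 4)/(28*w^3), still 0/0.
Apply L'Hôpital: lim (-64*w + 16*e^(4*w) - 16)/(84*w^2), still 0/0.
Apply L'Hôpital: lim (64*e^(4*w) - 64)/(168*w), still 0/0.
After 4 applications of L'Hôpital's rule the quotient is (256*e^(4*w))/(168); substituting w = 0 gives 32/21.

32/21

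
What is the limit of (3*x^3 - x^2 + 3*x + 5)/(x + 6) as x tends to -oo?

The numerator has higher degree (3 > 1); the quotient behaves like (3/(1))·x^2 for large |x|.
As x → −∞ this diverges to ∞.

∞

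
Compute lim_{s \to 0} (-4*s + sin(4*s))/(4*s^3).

Direct substitution gives 0/0.
Apply L'Hôpital: lim (4*cos(4*s) - 4)/(12*s^2), still 0/0.
Apply L'Hôpital: lim (-16*sin(4*s))/(24*s), still 0/0.
After 3 applications of L'Hôpital's rule the quotient is (-64*cos(4*s))/(24); substituting s = 0 gives -8/3.

-8/3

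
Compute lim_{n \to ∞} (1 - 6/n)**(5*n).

e^(-30)

The base → 1 and the exponent → ∞: a 1^∞ form.
Take logarithms: (5n)·ln(1 - 6/n). Since ln(1+u) ~ u for small u, this behaves like (5n)·(-6/n) → -30.
So the limit is e^(-30).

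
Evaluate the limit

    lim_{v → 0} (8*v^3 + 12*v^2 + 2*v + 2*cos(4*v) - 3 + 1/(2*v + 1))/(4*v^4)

Substitution gives 0/0; apply L'Hôpital's rule 4 times.
After differentiating numerator and denominator 4 times the quotient is (512*cos(4*v) + 384/(2*v + 1)^5)/(96); at v = 0 this is 28/3.

28/3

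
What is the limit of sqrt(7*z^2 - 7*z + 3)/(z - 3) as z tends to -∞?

-√(7)

For large |z|, √(7*z^2 - 7*z + 3) ≈ √7·|z| and the denominator ≈ z.
Since z → −∞, |z| = −z, giving −√7/(1) = -√(7).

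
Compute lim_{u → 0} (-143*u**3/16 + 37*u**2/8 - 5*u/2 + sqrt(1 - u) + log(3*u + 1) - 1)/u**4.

-2597/128

Substitution gives 0/0 (the numerator vanishes to order 4).
Expand each term to order u^4: the coefficient of u^4 in √(1 - u) is -5/128 and in ln(1 + 3u) is -81/4.
Lower-order terms cancel with the polynomial part, so the numerator is (-2597/128)·u^4 + o(u^4), and the limit is (-2597/128)/(1) = -2597/128.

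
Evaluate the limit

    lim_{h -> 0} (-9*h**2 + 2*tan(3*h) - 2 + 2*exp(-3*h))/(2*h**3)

Substitution gives 0/0; apply L'Hôpital's rule 3 times.
After differentiating numerator and denominator 3 times the quotient is (54*(2*(3*tan(3*h)^2 + 1)*e^(3*h)/cos(3*h)^2 - 1)*e^(-3*h))/(12); at h = 0 this is 9/2.

9/2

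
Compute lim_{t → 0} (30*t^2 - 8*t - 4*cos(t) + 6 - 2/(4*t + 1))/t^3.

Substitution gives 0/0; apply L'Hôpital's rule 3 times.
After differentiating numerator and denominator 3 times the quotient is (-4*sin(t) + 768/(4*t + 1)^4)/(6); at t = 0 this is 128.

128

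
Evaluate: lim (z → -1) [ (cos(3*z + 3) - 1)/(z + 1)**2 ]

-9/2

Direct substitution gives 0/0.
Apply L'Hôpital: lim (-3*sin(3*z + 3))/(2*z + 2), still 0/0.
After 2 applications of L'Hôpital's rule the quotient is (-9*cos(3*z + 3))/(2); substituting z = -1 gives -9/2.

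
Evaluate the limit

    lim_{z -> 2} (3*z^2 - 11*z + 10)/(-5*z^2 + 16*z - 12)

Since z = 2 makes numerator and denominator zero, (z - 2) divides both.
Cancelling it gives (3*z - 5)/(6 - 5*z); now plug in z = 2 to get -1/4.

-1/4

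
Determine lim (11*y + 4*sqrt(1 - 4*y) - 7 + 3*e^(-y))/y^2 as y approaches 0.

-13/2

Substitution gives 0/0; apply L'Hôpital's rule 2 times.
After differentiating numerator and denominator 2 times the quotient is (3*e^(-y) - 16/(1 - 4*y)^(3/2))/(2); at y = 0 this is -13/2.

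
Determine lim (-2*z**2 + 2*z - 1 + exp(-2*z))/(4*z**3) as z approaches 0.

-1/3

Direct substitution gives 0/0.
Apply L'Hôpital: lim (-4*z + 2 - 2*e^(-2*z))/(12*z^2), still 0/0.
Apply L'Hôpital: lim (-4 + 4*e^(-2*z))/(24*z), still 0/0.
After 3 applications of L'Hôpital's rule the quotient is (-8*e^(-2*z))/(24); substituting z = 0 gives -1/3.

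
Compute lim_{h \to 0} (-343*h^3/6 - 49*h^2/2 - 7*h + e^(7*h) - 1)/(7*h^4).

343/24

Direct substitution gives 0/0.
Apply L'Hôpital: lim (-343*h^2/2 - 49*h + 7*e^(7*h) - 7)/(28*h^3), still 0/0.
Apply L'Hôpital: lim (-343*h + 49*e^(7*h) - 49)/(84*h^2), still 0/0.
Apply L'Hôpital: lim (343*e^(7*h) - 343)/(168*h), still 0/0.
After 4 applications of L'Hôpital's rule the quotient is (2401*e^(7*h))/(168); substituting h = 0 gives 343/24.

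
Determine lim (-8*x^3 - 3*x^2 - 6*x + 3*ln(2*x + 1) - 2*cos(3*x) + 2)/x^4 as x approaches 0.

-75/4

Substitution gives 0/0; apply L'Hôpital's rule 4 times.
After differentiating numerator and denominator 4 times the quotient is (-162*cos(3*x) - 288/(2*x + 1)^4)/(24); at x = 0 this is -75/4.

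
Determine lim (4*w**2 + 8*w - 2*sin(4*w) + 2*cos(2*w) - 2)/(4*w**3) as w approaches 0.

16/3

Substitution gives 0/0 (the numerator vanishes to order 3).
Expand each term to order w^3: the coefficient of w^3 in -2·sin(4w) is 64/3 and in 2·cos(2w) is 0.
Lower-order terms cancel with the polynomial part, so the numerator is (64/3)·w^3 + o(w^3), and the limit is (64/3)/(4) = 16/3.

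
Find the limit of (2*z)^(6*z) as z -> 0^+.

Base → 0⁺ and exponent → 0⁺: a 0^0 form.
Take logs: 6z·ln(2z). This is 0·(−∞); rewriting as ln(2z)/(1/(6z)) and applying L'Hôpital gives 0.
Hence the limit is e^0 = 1.

1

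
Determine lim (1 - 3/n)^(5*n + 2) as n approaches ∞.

Let L be the limit and take ln: ln L = lim (5n + 2)·ln(1 - 3/n) = lim (5n + 2)·(-3/n + O(1/n²)) = -15.
Hence L = e^(-15).

e^(-15)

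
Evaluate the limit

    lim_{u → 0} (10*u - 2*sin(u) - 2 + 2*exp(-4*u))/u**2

Substitution gives 0/0; apply L'Hôpital's rule 2 times.
After differentiating numerator and denominator 2 times the quotient is (2*sin(u) + 32*e^(-4*u))/(2); at u = 0 this is 16.

16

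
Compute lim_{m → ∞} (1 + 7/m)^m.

The base → 1 and the exponent → ∞: a 1^∞ form.
Take logarithms: (m)·ln(1 + 7/m). Since ln(1+u) ~ u for small u, this behaves like (m)·(7/m) → 7.
So the limit is e^(7).

e^(7)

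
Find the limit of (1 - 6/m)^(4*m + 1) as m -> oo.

e^(-24)

Let L be the limit and take ln: ln L = lim (4m + 1)·ln(1 - 6/m) = lim (4m + 1)·(-6/m + O(1/m²)) = -24.
Hence L = e^(-24).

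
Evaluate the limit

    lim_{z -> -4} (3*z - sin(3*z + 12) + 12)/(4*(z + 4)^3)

Direct substitution gives 0/0.
Apply L'Hôpital: lim (3 - 3*cos(3*z + 12))/(12*(z + 4)^2), still 0/0.
Apply L'Hôpital: lim (9*sin(3*z + 12))/(24*z + 96), still 0/0.
After 3 applications of L'Hôpital's rule the quotient is (27*cos(3*z + 12))/(24); substituting z = -4 gives 9/8.

9/8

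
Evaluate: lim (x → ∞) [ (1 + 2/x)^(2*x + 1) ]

e^(4)

Write it as [(1 + 2/x)^x]^(2) · (1 + 2/x)^(1). The bracketed term tends to e^(2) and the second factor to 1, so the limit is e^(4).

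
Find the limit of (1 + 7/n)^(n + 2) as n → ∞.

Write it as [(1 + 7/n)^n]^(1) · (1 + 7/n)^(2). The bracketed term tends to e^(7) and the second factor to 1, so the limit is e^(7).

e^(7)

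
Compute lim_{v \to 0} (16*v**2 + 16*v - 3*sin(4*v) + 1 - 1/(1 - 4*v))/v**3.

-32

Substitution gives 0/0; apply L'Hôpital's rule 3 times.
After differentiating numerator and denominator 3 times the quotient is (192*cos(4*v) - 384/(4*v - 1)^4)/(6); at v = 0 this is -32.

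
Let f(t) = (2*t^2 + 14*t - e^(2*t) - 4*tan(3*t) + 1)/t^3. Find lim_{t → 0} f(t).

-112/3

Substitution gives 0/0; apply L'Hôpital's rule 3 times.
After differentiating numerator and denominator 3 times the quotient is (-8*e^(2*t) - 648*tan(3*t)^4 - 864*tan(3*t)^2 - 216)/(6); at t = 0 this is -112/3.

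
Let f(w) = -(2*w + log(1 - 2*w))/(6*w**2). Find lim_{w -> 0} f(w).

1/3

Direct substitution gives 0/0.
Apply L'Hôpital: lim (2 - 2/(1 - 2*w))/(-12*w), still 0/0.
After 2 applications of L'Hôpital's rule the quotient is (-4/(1 - 2*w)^2)/(-12); substituting w = 0 gives 1/3.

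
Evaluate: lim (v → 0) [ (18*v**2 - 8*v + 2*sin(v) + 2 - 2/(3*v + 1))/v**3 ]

161/3

Substitution gives 0/0; apply L'Hôpital's rule 3 times.
After differentiating numerator and denominator 3 times the quotient is (-2*cos(v) + 324/(3*v + 1)^4)/(6); at v = 0 this is 161/3.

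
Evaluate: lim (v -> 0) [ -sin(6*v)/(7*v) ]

-6/7

Substitution gives 0/0.
Write it as (6/(-7))·sin(6v)/(6v); since sin(u)/u → 1, the limit is -6/7.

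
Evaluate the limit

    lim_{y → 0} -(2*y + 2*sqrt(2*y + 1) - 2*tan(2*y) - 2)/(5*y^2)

Substitution gives 0/0 (the numerator vanishes to order 2).
Expand each term to order y^2: the coefficient of y^2 in -2·tan(2y) is 0 and in 2·√(1 + 2y) is -1.
Lower-order terms cancel with the polynomial part, so the numerator is (-1)·y^2 + o(y^2), and the limit is (-1)/(-5) = 1/5.

1/5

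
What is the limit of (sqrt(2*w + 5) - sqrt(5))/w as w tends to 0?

Substitution gives 0/0. Multiply numerator and denominator by the conjugate √(5 + 2w) + √5.
The numerator becomes (5 + 2w) − 5 = 2w, so the expression simplifies to 2/(√(5 + 2w) + √5).
Letting w → 0 gives 2/(2√5) = √(5)/5.

√(5)/5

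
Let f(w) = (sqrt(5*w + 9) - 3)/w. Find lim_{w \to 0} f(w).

A 0/0 form; rationalise with √(9 + 5w) + √9. This collapses the numerator to 5w, leaving 5/(√(9 + 5w) + √9) → 5/(2√9) = 5/6.

5/6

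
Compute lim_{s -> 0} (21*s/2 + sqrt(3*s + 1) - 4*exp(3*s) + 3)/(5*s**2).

Substitution gives 0/0; apply L'Hôpital's rule 2 times.
After differentiating numerator and denominator 2 times the quotient is (-36*e^(3*s) - 9/(4*(3*s + 1)^(3/2)))/(10); at s = 0 this is -153/40.

-153/40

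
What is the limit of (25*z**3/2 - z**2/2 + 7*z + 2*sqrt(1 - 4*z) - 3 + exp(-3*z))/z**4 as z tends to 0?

Substitution gives 0/0 (the numerator vanishes to order 4).
Expand each term to order z^4: the coefficient of z^4 in e^(-3z) is 27/8 and in 2·√(1 - 4z) is -20.
Lower-order terms cancel with the polynomial part, so the numerator is (-133/8)·z^4 + o(z^4), and the limit is (-133/8)/(1) = -133/8.

-133/8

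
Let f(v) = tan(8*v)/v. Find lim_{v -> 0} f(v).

8

Substitution gives 0/0.
Since tan(u)/u → 1 as u → 0, tan(8v)/(8v) → 1 and the limit is 8.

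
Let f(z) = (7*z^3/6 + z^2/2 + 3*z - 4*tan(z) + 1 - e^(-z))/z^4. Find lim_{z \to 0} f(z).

Substitution gives 0/0; apply L'Hôpital's rule 4 times.
After differentiating numerator and denominator 4 times the quotient is (-96*tan(z)^5 - 160*tan(z)^3 - 64*tan(z) - e^(-z))/(24); at z = 0 this is -1/24.

-1/24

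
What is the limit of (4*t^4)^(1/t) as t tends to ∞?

Base → ∞ and exponent → 0: an ∞^0 form.
Take logs: (1/t)·ln(4·t^4) = (ln 4 + 4·ln t)/t → 0.
So the limit is e^0 = 1.

1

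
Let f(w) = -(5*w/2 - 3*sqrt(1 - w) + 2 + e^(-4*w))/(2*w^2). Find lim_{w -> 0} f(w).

-67/16

Substitution gives 0/0 (the numerator vanishes to order 2).
Expand each term to order w^2: the coefficient of w^2 in e^(-4w) is 8 and in -3·√(1 - w) is 3/8.
Lower-order terms cancel with the polynomial part, so the numerator is (67/8)·w^2 + o(w^2), and the limit is (67/8)/(-2) = -67/16.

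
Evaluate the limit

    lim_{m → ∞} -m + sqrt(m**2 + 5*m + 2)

An ∞ − ∞ form. Rationalising with the conjugate, the difference becomes (5m + 2) / (√(m^2 + 5*m + 2) + m).
For large m the denominator behaves like 2·m, so the quotient tends to 5/2 = 5/2.

5/2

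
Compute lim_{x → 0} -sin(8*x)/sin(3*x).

-8/3

Substitution gives 0/0.
Divide numerator and denominator by x: sin(8x)/x → 8 and sin(3x)/x → 3, so the limit is -1·8/3 = -8/3.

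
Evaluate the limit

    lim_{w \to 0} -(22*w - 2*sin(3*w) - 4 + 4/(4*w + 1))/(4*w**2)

Substitution gives 0/0 (the numerator vanishes to order 2).
Expand each term to order w^2: the coefficient of w^2 in 4·1/(1 + 4w) is 64 and in -2·sin(3w) is 0.
Lower-order terms cancel with the polynomial part, so the numerator is (64)·w^2 + o(w^2), and the limit is (64)/(-4) = -16.

-16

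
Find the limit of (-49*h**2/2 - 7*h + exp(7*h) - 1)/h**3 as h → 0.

Direct substitution gives 0/0.
Apply L'Hôpital: lim (-49*h + 7*e^(7*h) - 7)/(3*h^2), still 0/0.
Apply L'Hôpital: lim (49*e^(7*h) - 49)/(6*h), still 0/0.
After 3 applications of L'Hôpital's rule the quotient is (343*e^(7*h))/(6); substituting h = 0 gives 343/6.

343/6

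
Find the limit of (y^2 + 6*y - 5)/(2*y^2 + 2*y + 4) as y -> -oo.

1/2

Numerator and denominator both have degree 2.
Dividing every term by y^2, all lower-order terms vanish and the limit is the ratio of leading coefficients, 1/(2) = 1/2.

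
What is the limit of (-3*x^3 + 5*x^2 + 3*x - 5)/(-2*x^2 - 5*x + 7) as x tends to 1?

-4/9

At x = 1 both the top and bottom vanish — a removable singularity. Factoring out (x - 1) from each leaves (-3*x^2 + 2*x + 5)/(-2*x - 7), which at x = 1 equals -4/9.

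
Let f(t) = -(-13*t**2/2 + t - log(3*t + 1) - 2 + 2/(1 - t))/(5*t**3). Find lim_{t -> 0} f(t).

Substitution gives 0/0 (the numerator vanishes to order 3).
Expand each term to order t^3: the coefficient of t^3 in 2·1/(1 - t) is 2 and in −ln(1 + 3t) is -9.
Lower-order terms cancel with the polynomial part, so the numerator is (-7)·t^3 + o(t^3), and the limit is (-7)/(-5) = 7/5.

7/5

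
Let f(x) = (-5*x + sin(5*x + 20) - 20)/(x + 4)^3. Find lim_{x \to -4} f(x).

-125/6

Direct substitution gives 0/0.
Apply L'Hôpital: lim (5*cos(5*x + 20) - 5)/(3*(x + 4)^2), still 0/0.
Apply L'Hôpital: lim (-25*sin(5*x + 20))/(6*x + 24), still 0/0.
After 3 applications of L'Hôpital's rule the quotient is (-125*cos(5*x + 20))/(6); substituting x = -4 gives -125/6.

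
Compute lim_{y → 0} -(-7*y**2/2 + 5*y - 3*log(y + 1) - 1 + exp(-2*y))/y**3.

7/3

Substitution gives 0/0 (the numerator vanishes to order 3).
Expand each term to order y^3: the coefficient of y^3 in e^(-2y) is -4/3 and in -3·ln(1 + y) is -1.
Lower-order terms cancel with the polynomial part, so the numerator is (-7/3)·y^3 + o(y^3), and the limit is (-7/3)/(-1) = 7/3.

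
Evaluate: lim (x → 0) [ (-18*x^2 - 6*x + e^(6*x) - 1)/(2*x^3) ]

18

Direct substitution gives 0/0.
Apply L'Hôpital: lim (-36*x + 6*e^(6*x) - 6)/(6*x^2), still 0/0.
Apply L'Hôpital: lim (36*e^(6*x) - 36)/(12*x), still 0/0.
After 3 applications of L'Hôpital's rule the quotient is (216*e^(6*x))/(12); substituting x = 0 gives 18.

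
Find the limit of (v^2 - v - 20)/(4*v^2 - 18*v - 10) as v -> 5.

9/22

Since v = 5 makes numerator and denominator zero, (v - 5) divides both.
Cancelling it gives (v + 4)/(4*v + 2); now plug in v = 5 to get 9/22.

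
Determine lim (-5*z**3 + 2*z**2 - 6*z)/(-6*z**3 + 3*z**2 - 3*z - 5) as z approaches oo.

5/6

Numerator and denominator both have degree 3.
Dividing every term by z^3, all lower-order terms vanish and the limit is the ratio of leading coefficients, -5/(-6) = 5/6.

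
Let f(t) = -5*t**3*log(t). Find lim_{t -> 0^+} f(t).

This is a 0·(−∞) form. Rewrite as -5·ln(t) / t^(−3) and apply L'Hôpital:
the derivative quotient is -5·(1/t) / (−3·t^(−4)) = (5/3)·t^3 → 0.

0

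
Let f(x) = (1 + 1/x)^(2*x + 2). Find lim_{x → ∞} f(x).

Let L be the limit and take ln: ln L = lim (2x + 2)·ln(1 + 1/x) = lim (2x + 2)·(1/x + O(1/x²)) = 2.
Hence L = e^(2).

e^(2)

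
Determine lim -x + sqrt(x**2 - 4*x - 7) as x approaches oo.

This has the form ∞ − ∞. Multiply and divide by the conjugate √(x^2 - 4*x - 7) + x.
That gives (-4x - 7) / (√(x^2 - 4*x - 7) + x).
Divide numerator and denominator by x: the limit is -4/(2·1) = -2.

-2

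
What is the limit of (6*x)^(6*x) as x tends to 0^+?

1

Base → 0⁺ and exponent → 0⁺: a 0^0 form.
Take logs: 6x·ln(6x). This is 0·(−∞); rewriting as ln(6x)/(1/(6x)) and applying L'Hôpital gives 0.
Hence the limit is e^0 = 1.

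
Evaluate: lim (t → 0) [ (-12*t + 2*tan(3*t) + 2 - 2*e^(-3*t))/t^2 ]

Substitution gives 0/0; apply L'Hôpital's rule 2 times.
After differentiating numerator and denominator 2 times the quotient is (36*tan(3*t)/cos(3*t)^2 - 18*e^(-3*t))/(2); at t = 0 this is -9.

-9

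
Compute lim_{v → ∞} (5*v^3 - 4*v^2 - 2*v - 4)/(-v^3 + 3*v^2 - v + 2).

Numerator and denominator both have degree 3.
Dividing every term by v^3, all lower-order terms vanish and the limit is the ratio of leading coefficients, 5/(-1) = -5.

-5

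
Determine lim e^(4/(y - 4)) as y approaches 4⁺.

As y → 4⁺, 4/(y - 4) → +∞, so e^(4/(y - 4)) → ∞.

∞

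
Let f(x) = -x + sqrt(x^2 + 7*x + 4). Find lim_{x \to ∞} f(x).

7/2

An ∞ − ∞ form. Rationalising with the conjugate, the difference becomes (7x + 4) / (√(x^2 + 7*x + 4) + x).
For large x the denominator behaves like 2·x, so the quotient tends to 7/2 = 7/2.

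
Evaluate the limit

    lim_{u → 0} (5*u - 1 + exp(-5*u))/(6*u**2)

25/12

Direct substitution gives 0/0.
Apply L'Hôpital: lim (5 - 5*e^(-5*u))/(12*u), still 0/0.
After 2 applications of L'Hôpital's rule the quotient is (25*e^(-5*u))/(12); substituting u = 0 gives 25/12.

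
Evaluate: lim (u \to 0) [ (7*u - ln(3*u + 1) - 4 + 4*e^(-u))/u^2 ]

Substitution gives 0/0 (the numerator vanishes to order 2).
Expand each term to order u^2: the coefficient of u^2 in 4·e^(-u) is 2 and in −ln(1 + 3u) is 9/2.
Lower-order terms cancel with the polynomial part, so the numerator is (13/2)·u^2 + o(u^2), and the limit is (13/2)/(1) = 13/2.

13/2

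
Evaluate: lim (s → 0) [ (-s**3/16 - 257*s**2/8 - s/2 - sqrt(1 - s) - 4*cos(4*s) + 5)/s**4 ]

-16369/384

Substitution gives 0/0 (the numerator vanishes to order 4).
Expand each term to order s^4: the coefficient of s^4 in −√(1 - s) is 5/128 and in -4·cos(4s) is -128/3.
Lower-order terms cancel with the polynomial part, so the numerator is (-16369/384)·s^4 + o(s^4), and the limit is (-16369/384)/(1) = -16369/384.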